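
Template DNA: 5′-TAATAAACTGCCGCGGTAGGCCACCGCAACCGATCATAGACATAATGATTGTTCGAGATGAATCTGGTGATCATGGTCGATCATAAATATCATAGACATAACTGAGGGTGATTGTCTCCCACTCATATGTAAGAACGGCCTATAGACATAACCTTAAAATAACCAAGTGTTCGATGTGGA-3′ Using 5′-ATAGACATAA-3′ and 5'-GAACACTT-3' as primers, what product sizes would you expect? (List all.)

The forward primer ATAGACATAA matches the top strand at positions 36–45, 92–101, 142–151.
The reverse primer's reverse complement is AAGTGTTC, matching at positions 165–172.
Each forward site pairs with the reverse site to give a product ending at position 172: sizes 137, 81, 31 bp.

137 bp, 81 bp, 31 bp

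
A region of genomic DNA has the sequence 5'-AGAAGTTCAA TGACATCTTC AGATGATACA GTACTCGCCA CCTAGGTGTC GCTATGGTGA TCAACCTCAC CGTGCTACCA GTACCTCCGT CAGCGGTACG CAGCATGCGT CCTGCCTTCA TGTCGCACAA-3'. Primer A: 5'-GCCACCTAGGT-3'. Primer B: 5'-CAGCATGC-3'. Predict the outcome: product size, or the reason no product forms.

Primer A (GCCACCTAGGT) matches the top strand at positions 37–47 (3' end points downstream).
Primer B (CAGCATGC) also matches the top strand directly, at positions 101–108 — its reverse complement GCATGCTG is not present.
Both primers anneal to the bottom strand with 3' ends pointing the same way, so neither can prime synthesis back toward the other.

No product — both primers anneal to the same strand and extend in the same direction.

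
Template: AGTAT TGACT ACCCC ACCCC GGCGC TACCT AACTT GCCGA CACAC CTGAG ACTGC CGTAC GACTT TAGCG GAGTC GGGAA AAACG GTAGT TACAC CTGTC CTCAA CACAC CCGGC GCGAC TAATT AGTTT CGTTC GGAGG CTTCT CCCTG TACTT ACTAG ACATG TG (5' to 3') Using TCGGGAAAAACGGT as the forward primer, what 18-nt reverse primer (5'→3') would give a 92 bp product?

The forward primer binds at positions 74–87, so a 92 bp product ends at position 74 + 92 − 1 = 165.
The reverse primer anneals to the top strand over positions 148–165, i.e. to CTGTACTTACTAGACATG.
Its sequence written 5'→3' is the reverse complement: CATGTCTAGTAAGTACAG.

5'-CATGTCTAGTAAGTACAG-3'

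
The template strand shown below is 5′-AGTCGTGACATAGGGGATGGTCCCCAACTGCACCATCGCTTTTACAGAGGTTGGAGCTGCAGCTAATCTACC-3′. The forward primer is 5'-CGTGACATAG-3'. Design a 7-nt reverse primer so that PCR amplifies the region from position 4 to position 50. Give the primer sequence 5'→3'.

5'-CCTCTGT-3'

The product's 3' end on the top strand is position 50.
The reverse primer anneals to the top strand over positions 44–50, i.e. to ACAGAGG.
Its sequence written 5'→3' is the reverse complement: CCTCTGT.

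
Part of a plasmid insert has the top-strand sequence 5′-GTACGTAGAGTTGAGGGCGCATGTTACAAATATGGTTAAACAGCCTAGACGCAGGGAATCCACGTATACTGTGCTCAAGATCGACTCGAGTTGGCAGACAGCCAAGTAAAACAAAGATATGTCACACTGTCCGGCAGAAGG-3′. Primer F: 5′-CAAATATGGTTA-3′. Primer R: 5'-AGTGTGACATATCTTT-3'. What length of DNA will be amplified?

102 bp

Scanning the template, CAAATATGGTTA occurs at positions 27–38; this primer anneals to the bottom strand there with its 3' end pointing downstream.
The reverse primer's reverse complement is AAAGATATGTCACACT, which matches the template at positions 113–128.
The product runs from position 27 to position 128, so its length is 128 − 27 + 1 = 102 bp.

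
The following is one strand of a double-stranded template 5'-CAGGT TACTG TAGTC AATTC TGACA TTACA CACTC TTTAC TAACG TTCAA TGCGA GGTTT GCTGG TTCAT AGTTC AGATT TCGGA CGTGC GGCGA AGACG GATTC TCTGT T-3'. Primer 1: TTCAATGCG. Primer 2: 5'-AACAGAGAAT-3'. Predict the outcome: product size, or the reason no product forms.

Primer 1 (TTCAATGCG) matches the top strand at positions 46–54; it acts as a forward primer.
Primer 2's reverse complement is ATTCTCTGTT, matching the top strand at positions 102–111; it acts as a reverse primer.
The 3' ends face each other across positions 46–111, giving a 66 bp product.

Yes — a 66 bp product.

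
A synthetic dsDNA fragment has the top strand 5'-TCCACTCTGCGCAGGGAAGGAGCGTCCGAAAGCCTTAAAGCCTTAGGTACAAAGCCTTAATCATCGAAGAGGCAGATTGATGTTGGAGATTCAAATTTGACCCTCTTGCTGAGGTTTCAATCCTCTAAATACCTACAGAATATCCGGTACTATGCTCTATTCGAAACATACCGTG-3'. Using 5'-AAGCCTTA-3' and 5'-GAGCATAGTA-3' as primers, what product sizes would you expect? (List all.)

The forward primer AAGCCTTA matches the top strand at positions 30–37, 38–45, 52–59.
The reverse primer's reverse complement is TACTATGCTC, matching at positions 148–157.
Each forward site pairs with the reverse site to give a product ending at position 157: sizes 128, 120, 106 bp.

128 bp, 120 bp, 106 bp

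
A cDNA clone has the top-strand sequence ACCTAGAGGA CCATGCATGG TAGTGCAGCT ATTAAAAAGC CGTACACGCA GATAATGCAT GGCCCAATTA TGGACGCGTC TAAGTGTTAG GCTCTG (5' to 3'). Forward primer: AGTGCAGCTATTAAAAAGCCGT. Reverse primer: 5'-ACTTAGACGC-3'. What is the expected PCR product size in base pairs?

64 bp

Forward primer AGTGCAGCTATTAAAAAGCCGT is found on the top strand at positions 22–43.
The reverse primer's reverse complement is GCGTCTAAGT, which matches the template at positions 76–85.
Product length = (reverse-primer end) − (forward-primer start) + 1 = 85 − 22 + 1 = 64 bp.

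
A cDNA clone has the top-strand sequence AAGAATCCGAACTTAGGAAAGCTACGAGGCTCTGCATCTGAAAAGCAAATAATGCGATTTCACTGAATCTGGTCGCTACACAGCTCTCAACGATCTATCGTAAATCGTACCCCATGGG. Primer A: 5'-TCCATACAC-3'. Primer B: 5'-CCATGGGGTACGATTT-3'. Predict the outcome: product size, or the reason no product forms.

Primer A (TCCATACAC) does not match the top strand, and its reverse complement GTGTATGGA does not match either.
With no annealing site for primer A, no amplification occurs.

No product — primer A has no binding site in the template.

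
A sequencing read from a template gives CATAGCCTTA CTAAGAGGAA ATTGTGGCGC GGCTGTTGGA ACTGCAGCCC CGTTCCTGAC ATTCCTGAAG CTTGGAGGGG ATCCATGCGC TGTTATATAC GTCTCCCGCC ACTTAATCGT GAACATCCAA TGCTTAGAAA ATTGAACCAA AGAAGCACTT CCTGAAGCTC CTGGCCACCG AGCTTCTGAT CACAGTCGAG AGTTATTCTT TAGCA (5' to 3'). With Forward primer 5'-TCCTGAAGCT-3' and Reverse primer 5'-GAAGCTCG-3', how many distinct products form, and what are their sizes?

Two products: 124 bp, 27 bp

The forward primer TCCTGAAGCT matches the top strand at positions 63–72, 160–169.
The reverse primer's reverse complement is CGAGCTTC, matching at positions 179–186.
Each forward site pairs with the reverse site to give a product ending at position 186: sizes 124, 27 bp.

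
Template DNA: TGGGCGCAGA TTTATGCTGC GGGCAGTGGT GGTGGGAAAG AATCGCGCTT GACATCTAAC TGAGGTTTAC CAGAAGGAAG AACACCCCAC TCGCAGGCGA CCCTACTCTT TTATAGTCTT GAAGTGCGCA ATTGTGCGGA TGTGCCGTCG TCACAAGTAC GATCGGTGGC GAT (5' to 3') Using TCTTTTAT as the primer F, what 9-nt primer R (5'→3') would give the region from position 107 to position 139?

The product's 3' end on the top strand is position 139.
The reverse primer anneals to the top strand over positions 131–139, i.e. to ATTGTGCGG.
Its sequence written 5'→3' is the reverse complement: CCGCACAAT.

5'-CCGCACAAT-3'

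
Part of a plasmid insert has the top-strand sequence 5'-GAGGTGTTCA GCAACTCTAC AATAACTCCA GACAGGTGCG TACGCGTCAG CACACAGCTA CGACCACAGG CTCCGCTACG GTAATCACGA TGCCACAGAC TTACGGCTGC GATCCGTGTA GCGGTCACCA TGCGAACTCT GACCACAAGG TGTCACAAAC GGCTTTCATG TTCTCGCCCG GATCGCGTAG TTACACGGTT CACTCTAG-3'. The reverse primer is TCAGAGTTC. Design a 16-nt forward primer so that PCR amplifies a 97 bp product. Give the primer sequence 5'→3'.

The reverse primer's reverse complement GAACTCTGA matches the template at positions 134–142, so the product ends at position 142.
A 97 bp product then starts at position 142 − 97 + 1 = 46.
The forward primer is identical to the top strand there: GTCAGCACACAGCTAC.

5'-GTCAGCACACAGCTAC-3'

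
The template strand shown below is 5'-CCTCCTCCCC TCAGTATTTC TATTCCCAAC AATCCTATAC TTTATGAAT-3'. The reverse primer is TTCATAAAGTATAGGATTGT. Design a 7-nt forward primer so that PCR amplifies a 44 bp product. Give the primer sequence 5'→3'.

5'-CTCCCCT-3'

The reverse primer's reverse complement ACAATCCTATACTTTATGAA matches the template at positions 29–48, so the product ends at position 48.
A 44 bp product then starts at position 48 − 44 + 1 = 5.
The forward primer is identical to the top strand there: CTCCCCT.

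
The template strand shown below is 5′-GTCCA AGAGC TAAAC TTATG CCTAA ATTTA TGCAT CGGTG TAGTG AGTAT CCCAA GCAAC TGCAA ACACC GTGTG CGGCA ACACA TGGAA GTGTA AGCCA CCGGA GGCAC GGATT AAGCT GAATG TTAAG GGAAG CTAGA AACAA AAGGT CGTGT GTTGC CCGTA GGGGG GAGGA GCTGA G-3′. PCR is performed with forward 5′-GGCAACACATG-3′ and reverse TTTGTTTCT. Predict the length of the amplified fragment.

70 bp

Scanning the template, GGCAACACATG occurs at positions 77–87; this primer anneals to the bottom strand there with its 3' end pointing downstream.
Taking the reverse complement of TTTGTTTCT gives AGAAACAAA, found at positions 138–146 on the template; the primer anneals here to the top strand with its 3' end pointing upstream.
The product runs from position 77 to position 146, so its length is 146 − 77 + 1 = 70 bp.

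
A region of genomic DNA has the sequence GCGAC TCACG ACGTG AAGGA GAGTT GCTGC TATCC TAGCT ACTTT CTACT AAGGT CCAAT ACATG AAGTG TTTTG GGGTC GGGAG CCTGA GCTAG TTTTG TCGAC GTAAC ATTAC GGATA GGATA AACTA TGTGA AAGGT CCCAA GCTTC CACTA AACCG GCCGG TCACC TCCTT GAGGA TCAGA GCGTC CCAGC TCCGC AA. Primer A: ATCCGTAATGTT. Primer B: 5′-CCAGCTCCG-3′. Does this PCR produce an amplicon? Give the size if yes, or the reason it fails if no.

No product — the primers' 3' ends point away from each other.

Primer A (ATCCGTAATGTT) has reverse complement AACATTACGGAT, which matches the top strand at positions 108–119; primer A anneals to the top strand there with its 3' end pointing upstream toward position 108.
Primer B (CCAGCTCCG) matches the top strand directly at positions 191–199; it anneals to the bottom strand with its 3' end pointing downstream toward position 199.
The 3' ends diverge (primer A extends toward position 1, primer B toward position 202), so the primers never converge on a shared product.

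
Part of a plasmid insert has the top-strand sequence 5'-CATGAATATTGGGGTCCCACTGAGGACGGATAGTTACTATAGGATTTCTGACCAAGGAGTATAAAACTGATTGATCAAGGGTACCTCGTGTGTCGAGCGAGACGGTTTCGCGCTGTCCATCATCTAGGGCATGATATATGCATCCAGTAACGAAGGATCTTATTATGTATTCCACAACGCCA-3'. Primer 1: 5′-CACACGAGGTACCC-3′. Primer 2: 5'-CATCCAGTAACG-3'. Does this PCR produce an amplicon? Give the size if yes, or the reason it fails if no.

Primer 1 (CACACGAGGTACCC) has reverse complement GGGTACCTCGTGTG, which matches the top strand at positions 79–92; primer 1 anneals to the top strand there with its 3' end pointing upstream toward position 79.
Primer 2 (CATCCAGTAACG) matches the top strand directly at positions 141–152; it anneals to the bottom strand with its 3' end pointing downstream toward position 152.
The 3' ends diverge (primer 1 extends toward position 1, primer 2 toward position 182), so the primers never converge on a shared product.

No product — the primers' 3' ends point away from each other.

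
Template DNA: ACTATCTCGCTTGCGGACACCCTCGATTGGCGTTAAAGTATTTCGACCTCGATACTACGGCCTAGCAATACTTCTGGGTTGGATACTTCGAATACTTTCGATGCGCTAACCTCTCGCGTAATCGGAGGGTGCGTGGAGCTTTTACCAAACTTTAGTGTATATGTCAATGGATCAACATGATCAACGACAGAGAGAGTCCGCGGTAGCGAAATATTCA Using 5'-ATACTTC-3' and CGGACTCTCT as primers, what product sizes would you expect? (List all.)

133 bp, 118 bp

The forward primer ATACTTC matches the top strand at positions 68–74, 83–89.
The reverse primer's reverse complement is AGAGAGTCCG, matching at positions 191–200.
Each forward site pairs with the reverse site to give a product ending at position 200: sizes 133, 118 bp.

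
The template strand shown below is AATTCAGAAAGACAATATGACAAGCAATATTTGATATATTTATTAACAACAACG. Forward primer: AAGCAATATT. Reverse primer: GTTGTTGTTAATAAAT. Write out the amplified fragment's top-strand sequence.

5'-AAGCAATATTTGATATATTTATTAACAACAAC-3'

The forward primer matches the template at positions 22–31.
Reverse complement of the reverse primer: ATTTATTAACAACAAC. This occurs on the top strand at positions 38–53.
The product is the template from position 22 through 53 (32 bp).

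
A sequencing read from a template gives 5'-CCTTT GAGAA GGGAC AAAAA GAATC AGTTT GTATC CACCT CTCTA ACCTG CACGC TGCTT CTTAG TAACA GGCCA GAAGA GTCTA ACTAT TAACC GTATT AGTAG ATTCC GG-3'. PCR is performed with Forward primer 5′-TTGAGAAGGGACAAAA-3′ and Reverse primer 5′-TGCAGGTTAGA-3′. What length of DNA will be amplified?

49 bp

Forward primer TTGAGAAGGGACAAAA is found on the top strand at positions 4–19.
Reverse complement of the reverse primer: TCTAACCTGCA. This occurs on the top strand at positions 42–52.
Product length = (reverse-primer end) − (forward-primer start) + 1 = 52 − 4 + 1 = 49 bp.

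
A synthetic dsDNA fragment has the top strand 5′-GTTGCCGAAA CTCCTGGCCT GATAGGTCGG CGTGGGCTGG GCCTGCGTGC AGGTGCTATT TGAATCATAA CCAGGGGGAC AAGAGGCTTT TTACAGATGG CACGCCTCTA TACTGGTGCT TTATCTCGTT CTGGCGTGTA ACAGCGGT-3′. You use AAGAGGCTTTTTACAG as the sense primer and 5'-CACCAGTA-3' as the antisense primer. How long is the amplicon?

38 bp

The forward primer matches the template at positions 81–96.
The reverse primer's reverse complement is TACTGGTG, which matches the template at positions 111–118.
The product runs from position 81 to position 118, so its length is 118 − 81 + 1 = 38 bp.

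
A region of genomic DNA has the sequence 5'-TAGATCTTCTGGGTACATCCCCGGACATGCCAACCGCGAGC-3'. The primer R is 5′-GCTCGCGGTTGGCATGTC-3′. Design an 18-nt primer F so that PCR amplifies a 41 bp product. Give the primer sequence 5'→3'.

The reverse primer's reverse complement GACATGCCAACCGCGAGC matches the template at positions 24–41, so the product ends at position 41.
A 41 bp product then starts at position 41 − 41 + 1 = 1.
The forward primer is identical to the top strand there: TAGATCTTCTGGGTACAT.

5'-TAGATCTTCTGGGTACAT-3'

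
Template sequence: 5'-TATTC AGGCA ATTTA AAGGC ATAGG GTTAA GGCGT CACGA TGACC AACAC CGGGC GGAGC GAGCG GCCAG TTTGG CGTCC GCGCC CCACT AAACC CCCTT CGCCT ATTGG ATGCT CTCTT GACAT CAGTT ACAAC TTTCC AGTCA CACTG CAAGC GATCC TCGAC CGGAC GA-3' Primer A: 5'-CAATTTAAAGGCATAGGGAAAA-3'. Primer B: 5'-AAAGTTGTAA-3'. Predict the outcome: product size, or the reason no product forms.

No product — primer A has no binding site in the template.

Primer A (CAATTTAAAGGCATAGGGAAAA) does not match the top strand, and its reverse complement TTTTCCCTATGCCTTTAAATTG does not match either.
With no annealing site for primer A, no amplification occurs.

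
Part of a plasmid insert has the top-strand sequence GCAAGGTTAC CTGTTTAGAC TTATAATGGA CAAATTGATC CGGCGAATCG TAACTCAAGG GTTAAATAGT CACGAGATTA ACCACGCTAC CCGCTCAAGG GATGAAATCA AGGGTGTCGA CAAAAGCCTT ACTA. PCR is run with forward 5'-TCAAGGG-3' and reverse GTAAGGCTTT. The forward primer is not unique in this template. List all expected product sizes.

78 bp, 38 bp, 25 bp

The forward primer TCAAGGG matches the top strand at positions 55–61, 95–101, 108–114.
The reverse primer's reverse complement is AAAGCCTTAC, matching at positions 123–132.
Each forward site pairs with the reverse site to give a product ending at position 132: sizes 78, 38, 25 bp.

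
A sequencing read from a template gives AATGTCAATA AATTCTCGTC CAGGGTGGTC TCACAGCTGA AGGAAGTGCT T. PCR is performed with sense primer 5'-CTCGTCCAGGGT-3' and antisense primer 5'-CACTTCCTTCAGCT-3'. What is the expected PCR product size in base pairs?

Scanning the template, CTCGTCCAGGGT occurs at positions 15–26; this primer anneals to the bottom strand there with its 3' end pointing downstream.
The reverse primer's reverse complement is AGCTGAAGGAAGTG, which matches the template at positions 35–48.
The product runs from position 15 to position 48, so its length is 48 − 15 + 1 = 34 bp.

34 bp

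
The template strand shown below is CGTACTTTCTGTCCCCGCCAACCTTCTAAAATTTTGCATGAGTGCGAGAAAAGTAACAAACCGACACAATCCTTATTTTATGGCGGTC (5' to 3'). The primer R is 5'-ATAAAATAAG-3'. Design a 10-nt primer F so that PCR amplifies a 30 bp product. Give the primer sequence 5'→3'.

The reverse primer's reverse complement CTTATTTTAT matches the template at positions 72–81, so the product ends at position 81.
A 30 bp product then starts at position 81 − 30 + 1 = 52.
The forward primer is identical to the top strand there: AGTAACAAAC.

5'-AGTAACAAAC-3'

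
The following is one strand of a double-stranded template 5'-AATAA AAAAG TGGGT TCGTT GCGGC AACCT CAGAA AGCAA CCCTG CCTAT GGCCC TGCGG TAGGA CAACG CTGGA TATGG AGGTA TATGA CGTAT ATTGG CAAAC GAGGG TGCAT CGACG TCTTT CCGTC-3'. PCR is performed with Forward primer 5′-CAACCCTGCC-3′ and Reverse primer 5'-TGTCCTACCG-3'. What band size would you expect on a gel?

30 bp

Forward primer CAACCCTGCC is found on the top strand at positions 38–47.
Taking the reverse complement of TGTCCTACCG gives CGGTAGGACA, found at positions 58–67 on the template; the primer anneals here to the top strand with its 3' end pointing upstream.
The product runs from position 38 to position 67, so its length is 67 − 38 + 1 = 30 bp.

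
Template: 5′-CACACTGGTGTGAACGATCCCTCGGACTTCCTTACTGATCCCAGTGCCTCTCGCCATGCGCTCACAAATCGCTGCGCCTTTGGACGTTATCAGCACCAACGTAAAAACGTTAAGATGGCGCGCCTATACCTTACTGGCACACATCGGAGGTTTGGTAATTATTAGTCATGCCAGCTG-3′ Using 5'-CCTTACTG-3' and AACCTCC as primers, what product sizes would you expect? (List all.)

123 bp, 24 bp

The forward primer CCTTACTG matches the top strand at positions 30–37, 129–136.
The reverse primer's reverse complement is GGAGGTT, matching at positions 146–152.
Each forward site pairs with the reverse site to give a product ending at position 152: sizes 123, 24 bp.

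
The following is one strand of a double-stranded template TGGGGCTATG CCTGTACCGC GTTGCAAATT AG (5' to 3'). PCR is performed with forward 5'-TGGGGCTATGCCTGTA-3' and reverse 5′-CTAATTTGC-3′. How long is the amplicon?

32 bp

Scanning the template, TGGGGCTATGCCTGTA occurs at positions 1–16; this primer anneals to the bottom strand there with its 3' end pointing downstream.
The reverse primer's reverse complement is GCAAATTAG, which matches the template at positions 24–32.
The product runs from position 1 to position 32, so its length is 32 − 1 + 1 = 32 bp.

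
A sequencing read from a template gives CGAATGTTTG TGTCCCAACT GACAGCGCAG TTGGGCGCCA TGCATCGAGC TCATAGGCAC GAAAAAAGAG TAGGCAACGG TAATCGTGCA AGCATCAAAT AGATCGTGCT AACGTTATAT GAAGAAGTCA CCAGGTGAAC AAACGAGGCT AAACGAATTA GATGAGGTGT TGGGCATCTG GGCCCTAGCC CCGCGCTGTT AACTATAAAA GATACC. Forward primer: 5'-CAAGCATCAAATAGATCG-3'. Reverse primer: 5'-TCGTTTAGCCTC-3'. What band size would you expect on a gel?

Forward primer CAAGCATCAAATAGATCG is found on the top strand at positions 89–106.
Reverse complement of the reverse primer: GAGGCTAAACGA. This occurs on the top strand at positions 145–156.
The product runs from position 89 to position 156, so its length is 156 − 89 + 1 = 68 bp.

68 bp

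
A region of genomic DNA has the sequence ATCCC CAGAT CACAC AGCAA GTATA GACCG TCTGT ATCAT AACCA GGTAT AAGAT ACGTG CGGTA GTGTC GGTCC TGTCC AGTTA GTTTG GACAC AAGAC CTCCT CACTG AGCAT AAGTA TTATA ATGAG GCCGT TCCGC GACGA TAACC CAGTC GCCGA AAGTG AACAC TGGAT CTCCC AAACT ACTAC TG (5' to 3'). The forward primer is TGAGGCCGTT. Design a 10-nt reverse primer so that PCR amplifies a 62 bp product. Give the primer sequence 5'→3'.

The forward primer binds at positions 127–136, so a 62 bp product ends at position 127 + 62 − 1 = 188.
The reverse primer anneals to the top strand over positions 179–188, i.e. to CCAAACTACT.
Its sequence written 5'→3' is the reverse complement: AGTAGTTTGG.

5'-AGTAGTTTGG-3'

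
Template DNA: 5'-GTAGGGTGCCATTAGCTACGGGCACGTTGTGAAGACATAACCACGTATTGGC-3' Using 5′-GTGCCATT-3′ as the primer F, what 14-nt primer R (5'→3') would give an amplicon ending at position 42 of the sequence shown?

5'-GGTTATGTCTTCAC-3'

The forward primer binds at positions 6–13; the product's 3' end on the top strand is position 42.
The reverse primer anneals to the top strand over positions 29–42, i.e. to GTGAAGACATAACC.
Its sequence written 5'→3' is the reverse complement: GGTTATGTCTTCAC.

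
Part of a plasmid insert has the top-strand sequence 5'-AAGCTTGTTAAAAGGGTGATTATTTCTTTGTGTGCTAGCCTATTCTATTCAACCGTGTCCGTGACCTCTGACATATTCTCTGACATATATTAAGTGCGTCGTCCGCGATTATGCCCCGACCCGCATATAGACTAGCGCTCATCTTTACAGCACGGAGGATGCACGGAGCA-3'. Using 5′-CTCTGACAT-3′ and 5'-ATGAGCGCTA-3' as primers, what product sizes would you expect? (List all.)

77 bp, 65 bp

The forward primer CTCTGACAT matches the top strand at positions 66–74, 78–86.
The reverse primer's reverse complement is TAGCGCTCAT, matching at positions 133–142.
Each forward site pairs with the reverse site to give a product ending at position 142: sizes 77, 65 bp.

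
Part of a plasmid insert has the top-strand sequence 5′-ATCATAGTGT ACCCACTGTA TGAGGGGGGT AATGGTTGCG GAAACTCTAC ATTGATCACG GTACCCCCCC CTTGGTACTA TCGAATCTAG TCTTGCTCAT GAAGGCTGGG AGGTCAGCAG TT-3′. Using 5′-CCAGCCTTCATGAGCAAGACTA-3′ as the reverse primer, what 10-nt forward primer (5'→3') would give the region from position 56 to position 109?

5'-TCACGGTACC-3'

The reverse primer's reverse complement TAGTCTTGCTCATGAAGGCTGG matches the template at positions 88–109; the product starts at position 56.
The forward primer is identical to the top strand over positions 56–65: TCACGGTACC.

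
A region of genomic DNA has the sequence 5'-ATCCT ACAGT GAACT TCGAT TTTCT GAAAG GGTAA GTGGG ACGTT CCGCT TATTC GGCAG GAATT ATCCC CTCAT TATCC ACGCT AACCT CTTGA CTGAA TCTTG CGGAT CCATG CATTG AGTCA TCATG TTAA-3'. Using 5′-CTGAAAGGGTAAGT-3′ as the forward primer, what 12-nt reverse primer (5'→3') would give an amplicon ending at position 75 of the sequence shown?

The forward primer binds at positions 24–37; the product's 3' end on the top strand is position 75.
The reverse primer anneals to the top strand over positions 64–75, i.e. to TTATCCCCTCAT.
Its sequence written 5'→3' is the reverse complement: ATGAGGGGATAA.

5'-ATGAGGGGATAA-3'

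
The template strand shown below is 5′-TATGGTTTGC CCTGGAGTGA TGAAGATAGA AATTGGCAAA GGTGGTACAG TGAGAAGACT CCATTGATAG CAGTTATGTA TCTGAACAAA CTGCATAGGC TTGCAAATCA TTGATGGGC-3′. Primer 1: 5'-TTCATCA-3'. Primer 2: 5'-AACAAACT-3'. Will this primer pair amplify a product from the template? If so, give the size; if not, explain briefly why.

Primer 1 (TTCATCA) has reverse complement TGATGAA, which matches the top strand at positions 18–24; primer 1 anneals to the top strand there with its 3' end pointing upstream toward position 18.
Primer 2 (AACAAACT) matches the top strand directly at positions 85–92; it anneals to the bottom strand with its 3' end pointing downstream toward position 92.
The 3' ends diverge (primer 1 extends toward position 1, primer 2 toward position 119), so the primers never converge on a shared product.

No product — the primers' 3' ends point away from each other.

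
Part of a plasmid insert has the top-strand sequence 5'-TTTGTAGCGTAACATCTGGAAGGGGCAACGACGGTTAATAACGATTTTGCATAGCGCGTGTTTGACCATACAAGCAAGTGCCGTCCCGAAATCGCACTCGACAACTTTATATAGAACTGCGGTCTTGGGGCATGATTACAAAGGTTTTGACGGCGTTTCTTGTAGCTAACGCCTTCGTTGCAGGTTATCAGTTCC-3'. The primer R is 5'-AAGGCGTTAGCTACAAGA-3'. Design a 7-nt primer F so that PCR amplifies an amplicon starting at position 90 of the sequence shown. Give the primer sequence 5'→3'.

5'-AATCGCA-3'

The reverse primer's reverse complement TCTTGTAGCTAACGCCTT matches the template at positions 158–175; the product starts at position 90.
The forward primer is identical to the top strand over positions 90–96: AATCGCA.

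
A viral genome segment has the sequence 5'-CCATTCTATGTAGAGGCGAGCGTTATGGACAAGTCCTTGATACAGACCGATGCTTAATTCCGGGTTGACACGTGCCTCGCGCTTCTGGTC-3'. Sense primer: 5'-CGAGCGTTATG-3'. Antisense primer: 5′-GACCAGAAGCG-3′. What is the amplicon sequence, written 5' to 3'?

The forward primer matches the template at positions 17–27.
Reverse complement of the reverse primer: CGCTTCTGGTC. This occurs on the top strand at positions 80–90.
The product is the template from position 17 through 90 (74 bp).

5'-CGAGCGTTATGGACAAGTCCTTGATACAGACCGATGCTTAATTCCGGGTTGACACGTGCCTCGCGCTTCTGGTC-3'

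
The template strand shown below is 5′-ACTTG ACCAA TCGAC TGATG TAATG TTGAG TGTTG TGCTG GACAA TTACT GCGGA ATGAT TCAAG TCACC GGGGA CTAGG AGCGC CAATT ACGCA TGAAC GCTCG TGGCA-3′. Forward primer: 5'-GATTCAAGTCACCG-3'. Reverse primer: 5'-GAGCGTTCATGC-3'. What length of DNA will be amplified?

47 bp

Scanning the template, GATTCAAGTCACCG occurs at positions 58–71; this primer anneals to the bottom strand there with its 3' end pointing downstream.
The reverse primer's reverse complement is GCATGAACGCTC, which matches the template at positions 93–104.
Product length = (reverse-primer end) − (forward-primer start) + 1 = 104 − 58 + 1 = 47 bp.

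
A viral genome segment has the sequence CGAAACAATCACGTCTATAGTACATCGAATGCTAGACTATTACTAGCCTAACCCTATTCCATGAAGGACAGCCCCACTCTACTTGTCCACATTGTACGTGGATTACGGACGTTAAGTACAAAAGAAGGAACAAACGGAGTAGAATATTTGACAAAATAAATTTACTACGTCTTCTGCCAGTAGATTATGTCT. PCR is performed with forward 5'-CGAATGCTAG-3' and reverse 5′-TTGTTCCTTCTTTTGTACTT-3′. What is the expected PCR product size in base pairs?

The forward primer matches the template at positions 26–35.
The reverse primer's reverse complement is AAGTACAAAAGAAGGAACAA, which matches the template at positions 114–133.
Product length = (reverse-primer end) − (forward-primer start) + 1 = 133 − 26 + 1 = 108 bp.

108 bp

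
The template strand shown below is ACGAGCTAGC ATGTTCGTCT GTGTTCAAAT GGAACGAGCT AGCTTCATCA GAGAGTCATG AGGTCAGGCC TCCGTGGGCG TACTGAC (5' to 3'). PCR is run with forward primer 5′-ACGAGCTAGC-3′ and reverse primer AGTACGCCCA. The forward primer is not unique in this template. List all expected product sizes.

84 bp, 51 bp

The forward primer ACGAGCTAGC matches the top strand at positions 1–10, 34–43.
The reverse primer's reverse complement is TGGGCGTACT, matching at positions 75–84.
Each forward site pairs with the reverse site to give a product ending at position 84: sizes 84, 51 bp.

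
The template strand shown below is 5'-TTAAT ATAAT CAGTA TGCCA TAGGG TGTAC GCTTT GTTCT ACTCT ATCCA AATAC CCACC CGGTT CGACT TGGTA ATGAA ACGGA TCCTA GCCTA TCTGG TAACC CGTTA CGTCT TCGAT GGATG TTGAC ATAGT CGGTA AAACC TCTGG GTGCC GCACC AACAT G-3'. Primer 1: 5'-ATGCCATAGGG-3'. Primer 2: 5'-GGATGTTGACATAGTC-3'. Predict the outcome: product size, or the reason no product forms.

Primer 1 (ATGCCATAGGG) matches the top strand at positions 15–25 (3' end points downstream).
Primer 2 (GGATGTTGACATAGTC) also matches the top strand directly, at positions 121–136 — its reverse complement GACTATGTCAACATCC is not present.
Both primers anneal to the bottom strand with 3' ends pointing the same way, so neither can prime synthesis back toward the other.

No product — both primers anneal to the same strand and extend in the same direction.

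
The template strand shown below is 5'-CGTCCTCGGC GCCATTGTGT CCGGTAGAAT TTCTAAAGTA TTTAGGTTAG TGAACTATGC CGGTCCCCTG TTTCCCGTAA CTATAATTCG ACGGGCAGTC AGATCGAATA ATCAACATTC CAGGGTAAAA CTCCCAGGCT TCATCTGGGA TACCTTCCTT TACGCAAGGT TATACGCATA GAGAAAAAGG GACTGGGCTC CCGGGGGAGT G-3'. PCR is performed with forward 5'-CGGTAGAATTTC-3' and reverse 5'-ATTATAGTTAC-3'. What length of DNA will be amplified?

66 bp

Forward primer CGGTAGAATTTC is found on the top strand at positions 22–33.
The reverse primer's reverse complement is GTAACTATAAT, which matches the template at positions 77–87.
Amplicon spans positions 22–87: 66 bp.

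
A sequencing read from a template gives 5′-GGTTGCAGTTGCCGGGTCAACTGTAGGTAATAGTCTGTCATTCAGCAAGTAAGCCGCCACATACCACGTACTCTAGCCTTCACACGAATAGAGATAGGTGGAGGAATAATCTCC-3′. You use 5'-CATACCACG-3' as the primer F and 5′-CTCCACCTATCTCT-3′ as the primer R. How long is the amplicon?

44 bp

Scanning the template, CATACCACG occurs at positions 60–68; this primer anneals to the bottom strand there with its 3' end pointing downstream.
Reverse complement of the reverse primer: AGAGATAGGTGGAG. This occurs on the top strand at positions 90–103.
Product length = (reverse-primer end) − (forward-primer start) + 1 = 103 − 60 + 1 = 44 bp.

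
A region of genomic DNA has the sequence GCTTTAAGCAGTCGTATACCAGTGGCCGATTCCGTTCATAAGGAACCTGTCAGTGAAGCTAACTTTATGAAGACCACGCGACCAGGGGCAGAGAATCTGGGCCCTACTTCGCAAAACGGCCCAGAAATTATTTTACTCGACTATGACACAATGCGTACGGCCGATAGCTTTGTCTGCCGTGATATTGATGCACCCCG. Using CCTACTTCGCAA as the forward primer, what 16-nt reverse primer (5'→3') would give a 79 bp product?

The forward primer binds at positions 103–114, so a 79 bp product ends at position 103 + 79 − 1 = 181.
The reverse primer anneals to the top strand over positions 166–181, i.e. to AGCTTTGTCTGCCGTG.
Its sequence written 5'→3' is the reverse complement: CACGGCAGACAAAGCT.

5'-CACGGCAGACAAAGCT-3'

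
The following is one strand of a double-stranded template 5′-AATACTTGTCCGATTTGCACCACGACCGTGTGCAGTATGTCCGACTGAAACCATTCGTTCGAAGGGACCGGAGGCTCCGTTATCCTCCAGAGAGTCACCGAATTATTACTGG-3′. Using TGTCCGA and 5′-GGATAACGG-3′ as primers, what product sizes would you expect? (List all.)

79 bp, 48 bp

The forward primer TGTCCGA matches the top strand at positions 7–13, 38–44.
The reverse primer's reverse complement is CCGTTATCC, matching at positions 77–85.
Each forward site pairs with the reverse site to give a product ending at position 85: sizes 79, 48 bp.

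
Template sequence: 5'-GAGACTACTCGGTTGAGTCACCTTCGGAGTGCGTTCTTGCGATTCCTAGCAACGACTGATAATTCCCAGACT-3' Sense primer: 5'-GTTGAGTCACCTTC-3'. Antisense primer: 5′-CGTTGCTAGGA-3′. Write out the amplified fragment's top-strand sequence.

5'-GTTGAGTCACCTTCGGAGTGCGTTCTTGCGATTCCTAGCAACG-3'

Forward primer GTTGAGTCACCTTC is found on the top strand at positions 12–25.
Taking the reverse complement of CGTTGCTAGGA gives TCCTAGCAACG, found at positions 44–54 on the template; the primer anneals here to the top strand with its 3' end pointing upstream.
The product is the template from position 12 through 54 (43 bp).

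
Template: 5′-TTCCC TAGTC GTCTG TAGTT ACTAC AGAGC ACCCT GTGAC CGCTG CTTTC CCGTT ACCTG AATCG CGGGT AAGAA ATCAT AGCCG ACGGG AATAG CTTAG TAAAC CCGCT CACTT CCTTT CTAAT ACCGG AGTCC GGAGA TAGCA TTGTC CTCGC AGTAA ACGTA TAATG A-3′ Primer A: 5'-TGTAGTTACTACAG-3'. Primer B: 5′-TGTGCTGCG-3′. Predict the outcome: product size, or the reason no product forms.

Primer B (TGTGCTGCG) does not match the top strand, and its reverse complement CGCAGCACA does not match either.
With no annealing site for primer B, no amplification occurs.

No product — primer B has no binding site in the template.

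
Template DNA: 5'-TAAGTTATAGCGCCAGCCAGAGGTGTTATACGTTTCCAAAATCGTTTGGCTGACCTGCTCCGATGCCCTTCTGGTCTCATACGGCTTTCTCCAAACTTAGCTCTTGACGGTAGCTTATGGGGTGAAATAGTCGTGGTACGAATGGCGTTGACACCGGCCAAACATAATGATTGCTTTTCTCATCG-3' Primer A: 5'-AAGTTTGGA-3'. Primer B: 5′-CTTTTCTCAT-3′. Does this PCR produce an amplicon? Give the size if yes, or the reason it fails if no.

No product — the primers' 3' ends point away from each other.

Primer A (AAGTTTGGA) has reverse complement TCCAAACTT, which matches the top strand at positions 90–98; primer A anneals to the top strand there with its 3' end pointing upstream toward position 90.
Primer B (CTTTTCTCAT) matches the top strand directly at positions 174–183; it anneals to the bottom strand with its 3' end pointing downstream toward position 183.
The 3' ends diverge (primer A extends toward position 1, primer B toward position 185), so the primers never converge on a shared product.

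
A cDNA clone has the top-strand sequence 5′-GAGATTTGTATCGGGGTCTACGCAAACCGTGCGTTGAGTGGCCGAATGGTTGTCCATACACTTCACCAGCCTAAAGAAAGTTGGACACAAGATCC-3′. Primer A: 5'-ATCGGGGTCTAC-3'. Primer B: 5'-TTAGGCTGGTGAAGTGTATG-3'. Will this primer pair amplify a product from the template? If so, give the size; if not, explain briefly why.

Yes — a 65 bp product.

Primer A (ATCGGGGTCTAC) matches the top strand at positions 10–21; it acts as a forward primer.
Primer B's reverse complement is CATACACTTCACCAGCCTAA, matching the top strand at positions 55–74; it acts as a reverse primer.
The 3' ends face each other across positions 10–74, giving a 65 bp product.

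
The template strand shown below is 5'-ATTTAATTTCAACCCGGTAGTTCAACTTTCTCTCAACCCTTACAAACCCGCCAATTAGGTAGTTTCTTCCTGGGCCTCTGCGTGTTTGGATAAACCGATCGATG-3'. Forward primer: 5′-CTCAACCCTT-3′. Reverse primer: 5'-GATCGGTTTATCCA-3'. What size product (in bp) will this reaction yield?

69 bp

Scanning the template, CTCAACCCTT occurs at positions 32–41; this primer anneals to the bottom strand there with its 3' end pointing downstream.
Taking the reverse complement of GATCGGTTTATCCA gives TGGATAAACCGATC, found at positions 87–100 on the template; the primer anneals here to the top strand with its 3' end pointing upstream.
Product length = (reverse-primer end) − (forward-primer start) + 1 = 100 − 32 + 1 = 69 bp.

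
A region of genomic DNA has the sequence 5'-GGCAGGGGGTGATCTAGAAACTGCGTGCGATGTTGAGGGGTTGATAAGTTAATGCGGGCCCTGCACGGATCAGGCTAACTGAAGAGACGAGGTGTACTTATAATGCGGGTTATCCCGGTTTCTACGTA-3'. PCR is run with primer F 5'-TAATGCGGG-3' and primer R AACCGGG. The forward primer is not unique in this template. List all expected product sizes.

The forward primer TAATGCGGG matches the top strand at positions 50–58, 101–109.
The reverse primer's reverse complement is CCCGGTT, matching at positions 114–120.
Each forward site pairs with the reverse site to give a product ending at position 120: sizes 71, 20 bp.

71 bp, 20 bp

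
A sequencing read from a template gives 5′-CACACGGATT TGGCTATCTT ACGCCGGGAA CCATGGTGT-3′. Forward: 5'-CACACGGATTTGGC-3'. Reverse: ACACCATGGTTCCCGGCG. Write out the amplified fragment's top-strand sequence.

5'-CACACGGATTTGGCTATCTTACGCCGGGAACCATGGTGT-3'

The forward primer matches the template at positions 1–14.
The reverse primer's reverse complement is CGCCGGGAACCATGGTGT, which matches the template at positions 22–39.
The product is the template from position 1 through 39 (39 bp).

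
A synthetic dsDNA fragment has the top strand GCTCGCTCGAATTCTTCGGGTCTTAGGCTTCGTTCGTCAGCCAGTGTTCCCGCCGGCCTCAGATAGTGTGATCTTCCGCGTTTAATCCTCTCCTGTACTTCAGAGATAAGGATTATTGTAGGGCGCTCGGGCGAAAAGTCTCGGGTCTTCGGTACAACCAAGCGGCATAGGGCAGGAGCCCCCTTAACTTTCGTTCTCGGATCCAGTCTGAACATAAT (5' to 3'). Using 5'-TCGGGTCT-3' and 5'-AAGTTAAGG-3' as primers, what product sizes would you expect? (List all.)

175 bp, 50 bp

The forward primer TCGGGTCT matches the top strand at positions 16–23, 141–148.
The reverse primer's reverse complement is CCTTAACTT, matching at positions 182–190.
Each forward site pairs with the reverse site to give a product ending at position 190: sizes 175, 50 bp.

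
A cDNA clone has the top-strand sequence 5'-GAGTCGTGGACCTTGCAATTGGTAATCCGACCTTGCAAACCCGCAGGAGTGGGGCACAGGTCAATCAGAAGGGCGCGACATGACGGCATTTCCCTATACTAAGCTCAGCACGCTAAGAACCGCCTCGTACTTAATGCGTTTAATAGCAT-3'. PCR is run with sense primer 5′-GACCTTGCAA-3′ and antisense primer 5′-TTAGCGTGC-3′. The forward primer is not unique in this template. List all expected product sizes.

108 bp, 88 bp

The forward primer GACCTTGCAA matches the top strand at positions 9–18, 29–38.
The reverse primer's reverse complement is GCACGCTAA, matching at positions 108–116.
Each forward site pairs with the reverse site to give a product ending at position 116: sizes 108, 88 bp.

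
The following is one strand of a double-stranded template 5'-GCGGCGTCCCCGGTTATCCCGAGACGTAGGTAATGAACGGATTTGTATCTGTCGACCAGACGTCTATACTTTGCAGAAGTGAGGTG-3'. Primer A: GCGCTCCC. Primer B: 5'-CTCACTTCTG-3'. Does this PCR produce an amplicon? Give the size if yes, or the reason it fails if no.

No product — primer A has no binding site in the template.

Primer A (GCGCTCCC) does not match the top strand, and its reverse complement GGGAGCGC does not match either.
With no annealing site for primer A, no amplification occurs.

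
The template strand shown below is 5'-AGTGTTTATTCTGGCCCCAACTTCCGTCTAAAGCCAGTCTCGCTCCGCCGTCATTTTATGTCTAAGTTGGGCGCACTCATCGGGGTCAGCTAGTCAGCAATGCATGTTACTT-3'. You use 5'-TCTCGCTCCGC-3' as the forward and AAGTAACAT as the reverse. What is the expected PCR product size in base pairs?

75 bp

Forward primer TCTCGCTCCGC is found on the top strand at positions 38–48.
Reverse complement of the reverse primer: ATGTTACTT. This occurs on the top strand at positions 104–112.
Product length = (reverse-primer end) − (forward-primer start) + 1 = 112 − 38 + 1 = 75 bp.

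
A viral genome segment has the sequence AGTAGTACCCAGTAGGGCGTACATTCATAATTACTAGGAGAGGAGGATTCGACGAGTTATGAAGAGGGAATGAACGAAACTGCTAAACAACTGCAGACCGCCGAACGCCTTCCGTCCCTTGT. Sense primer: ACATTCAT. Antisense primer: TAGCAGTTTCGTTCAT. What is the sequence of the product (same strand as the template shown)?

Scanning the template, ACATTCAT occurs at positions 21–28; this primer anneals to the bottom strand there with its 3' end pointing downstream.
Taking the reverse complement of TAGCAGTTTCGTTCAT gives ATGAACGAAACTGCTA, found at positions 70–85 on the template; the primer anneals here to the top strand with its 3' end pointing upstream.
The product is the template from position 21 through 85 (65 bp).

5'-ACATTCATAATTACTAGGAGAGGAGGATTCGACGAGTTATGAAGAGGGAATGAACGAAACTGCTA-3'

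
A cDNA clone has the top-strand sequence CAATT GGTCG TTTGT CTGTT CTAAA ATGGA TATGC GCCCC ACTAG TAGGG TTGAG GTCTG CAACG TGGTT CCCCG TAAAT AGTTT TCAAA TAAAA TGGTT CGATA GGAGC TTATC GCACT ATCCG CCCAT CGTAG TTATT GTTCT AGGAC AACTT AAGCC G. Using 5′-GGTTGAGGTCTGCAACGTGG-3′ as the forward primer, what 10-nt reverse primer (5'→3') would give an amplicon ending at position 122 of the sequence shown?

The forward primer binds at positions 49–68; the product's 3' end on the top strand is position 122.
The reverse primer anneals to the top strand over positions 113–122, i.e. to ATCGCACTAT.
Its sequence written 5'→3' is the reverse complement: ATAGTGCGAT.

5'-ATAGTGCGAT-3'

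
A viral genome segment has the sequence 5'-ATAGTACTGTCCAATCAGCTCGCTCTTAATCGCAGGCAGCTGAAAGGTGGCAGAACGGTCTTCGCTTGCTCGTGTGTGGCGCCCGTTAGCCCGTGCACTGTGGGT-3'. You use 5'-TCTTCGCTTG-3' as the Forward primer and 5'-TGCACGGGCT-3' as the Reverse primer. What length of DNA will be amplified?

Forward primer TCTTCGCTTG is found on the top strand at positions 59–68.
The reverse primer's reverse complement is AGCCCGTGCA, which matches the template at positions 88–97.
Product length = (reverse-primer end) − (forward-primer start) + 1 = 97 − 59 + 1 = 39 bp.

39 bp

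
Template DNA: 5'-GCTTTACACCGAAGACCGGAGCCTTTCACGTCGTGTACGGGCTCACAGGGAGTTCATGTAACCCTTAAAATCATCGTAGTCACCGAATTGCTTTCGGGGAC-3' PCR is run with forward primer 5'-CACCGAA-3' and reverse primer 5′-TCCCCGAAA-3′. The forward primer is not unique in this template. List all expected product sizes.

The forward primer CACCGAA matches the top strand at positions 7–13, 81–87.
The reverse primer's reverse complement is TTTCGGGGA, matching at positions 92–100.
Each forward site pairs with the reverse site to give a product ending at position 100: sizes 94, 20 bp.

94 bp, 20 bp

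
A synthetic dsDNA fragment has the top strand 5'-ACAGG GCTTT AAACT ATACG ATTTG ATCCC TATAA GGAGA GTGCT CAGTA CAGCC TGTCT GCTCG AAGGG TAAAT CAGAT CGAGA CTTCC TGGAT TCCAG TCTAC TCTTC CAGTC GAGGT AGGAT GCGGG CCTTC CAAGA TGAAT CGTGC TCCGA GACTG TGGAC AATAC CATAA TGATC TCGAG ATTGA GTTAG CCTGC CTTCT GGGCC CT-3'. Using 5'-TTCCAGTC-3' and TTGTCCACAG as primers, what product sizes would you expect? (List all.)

73 bp, 60 bp

The forward primer TTCCAGTC matches the top strand at positions 95–102, 108–115.
The reverse primer's reverse complement is CTGTGGACAA, matching at positions 158–167.
Each forward site pairs with the reverse site to give a product ending at position 167: sizes 73, 60 bp.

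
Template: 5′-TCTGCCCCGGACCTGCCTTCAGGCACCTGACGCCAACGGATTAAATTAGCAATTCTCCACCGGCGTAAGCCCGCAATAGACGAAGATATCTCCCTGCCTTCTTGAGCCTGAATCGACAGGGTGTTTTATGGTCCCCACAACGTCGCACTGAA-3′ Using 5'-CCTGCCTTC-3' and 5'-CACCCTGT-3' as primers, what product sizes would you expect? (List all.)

The forward primer CCTGCCTTC matches the top strand at positions 12–20, 93–101.
The reverse primer's reverse complement is ACAGGGTG, matching at positions 116–123.
Each forward site pairs with the reverse site to give a product ending at position 123: sizes 112, 31 bp.

112 bp, 31 bp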